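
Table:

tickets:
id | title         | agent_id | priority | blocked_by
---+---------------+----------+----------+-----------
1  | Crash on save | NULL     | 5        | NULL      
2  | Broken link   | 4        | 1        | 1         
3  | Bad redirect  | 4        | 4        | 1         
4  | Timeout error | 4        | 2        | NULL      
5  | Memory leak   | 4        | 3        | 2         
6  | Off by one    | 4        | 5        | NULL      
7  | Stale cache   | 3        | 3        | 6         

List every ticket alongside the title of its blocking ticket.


This is a self-join: tickets is joined to a second copy of itself, matching each row's blocked_by to another row's id. Use LEFT JOIN so rows with blocked_by=NULL are kept.
  - ticket 1 (Crash on save): blocked_by=NULL -> NULL
  - ticket 2 (Broken link): blocked_by=1 -> Crash on save
  - ticket 3 (Bad redirect): blocked_by=1 -> Crash on save
  - ticket 4 (Timeout error): blocked_by=NULL -> NULL
  - ticket 5 (Memory leak): blocked_by=2 -> Broken link
  - ticket 6 (Off by one): blocked_by=NULL -> NULL
  - ticket 7 (Stale cache): blocked_by=6 -> Off by one

SQL:
SELECT a.title AS item, b.title AS blocked_by
FROM tickets a
LEFT JOIN tickets b ON a.blocked_by = b.id

Result:
item          | blocked_by   
--------------+--------------
Crash on save | NULL         
Broken link   | Crash on save
Bad redirect  | Crash on save
Timeout error | NULL         
Memory leak   | Broken link  
Off by one    | NULL         
Stale cache   | Off by one   


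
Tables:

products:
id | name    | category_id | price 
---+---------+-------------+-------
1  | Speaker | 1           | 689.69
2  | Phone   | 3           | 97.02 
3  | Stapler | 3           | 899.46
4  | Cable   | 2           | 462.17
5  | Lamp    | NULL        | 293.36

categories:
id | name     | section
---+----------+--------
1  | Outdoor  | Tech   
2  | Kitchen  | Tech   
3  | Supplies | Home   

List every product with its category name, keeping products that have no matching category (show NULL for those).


LEFT JOIN keeps every row from products (the left table); where category_id has no match in categories, the category columns become NULL. Walk through each product:
  - product 1 (Speaker): category_id=1 -> matches Outdoor
  - product 2 (Phone): category_id=3 -> matches Supplies
  - product 3 (Stapler): category_id=3 -> matches Supplies
  - product 4 (Cable): category_id=2 -> matches Kitchen
  - product 5 (Lamp): category_id=NULL, no match -> kept with NULL
All 5 rows appear; 1 has NULL category.

SQL:
SELECT a.name, b.name AS category
FROM products a
LEFT JOIN categories b ON a.category_id = b.id

Result:
name    | category
--------+---------
Speaker | Outdoor 
Phone   | Supplies
Stapler | Supplies
Cable   | Kitchen 
Lamp    | NULL    


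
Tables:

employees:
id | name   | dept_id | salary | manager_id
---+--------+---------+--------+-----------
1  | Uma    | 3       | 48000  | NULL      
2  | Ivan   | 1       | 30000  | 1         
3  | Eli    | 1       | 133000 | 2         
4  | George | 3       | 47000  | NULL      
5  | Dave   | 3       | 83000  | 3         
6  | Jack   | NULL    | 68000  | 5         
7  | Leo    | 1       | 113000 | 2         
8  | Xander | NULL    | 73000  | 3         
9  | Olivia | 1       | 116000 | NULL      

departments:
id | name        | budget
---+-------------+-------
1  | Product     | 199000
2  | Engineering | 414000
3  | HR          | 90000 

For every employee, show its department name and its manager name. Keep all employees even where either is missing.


Two LEFT JOINs from the same base table employees: one to departments via dept_id, one to employees itself via manager_id. Both are LEFT so every employee is preserved.
Match against departments:
  - employee 1 (Uma): dept_id=3 -> matches HR
  - employee 2 (Ivan): dept_id=1 -> matches Product
  - employee 3 (Eli): dept_id=1 -> matches Product
  - employee 4 (George): dept_id=3 -> matches HR
  - employee 5 (Dave): dept_id=3 -> matches HR
  - employee 6 (Jack): dept_id=NULL, no match -> kept with NULL
  - employee 7 (Leo): dept_id=1 -> matches Product
  - employee 8 (Xander): dept_id=NULL, no match -> kept with NULL
  - employee 9 (Olivia): dept_id=1 -> matches Product
Match against employees (self):
  - employee 1 (Uma): manager_id=NULL -> NULL
  - employee 2 (Ivan): manager_id=1 -> Uma
  - employee 3 (Eli): manager_id=2 -> Ivan
  - employee 4 (George): manager_id=NULL -> NULL
  - employee 5 (Dave): manager_id=3 -> Eli
  - employee 6 (Jack): manager_id=5 -> Dave
  - employee 7 (Leo): manager_id=2 -> Ivan
  - employee 8 (Xander): manager_id=3 -> Eli
  - employee 9 (Olivia): manager_id=NULL -> NULL

SQL:
SELECT a.name, b.name AS department, c.name AS manager
FROM employees a
LEFT JOIN departments b ON a.dept_id = b.id
LEFT JOIN employees c ON a.manager_id = c.id

Result:
name   | department | manager
-------+------------+--------
Uma    | HR         | NULL   
Ivan   | Product    | Uma    
Eli    | Product    | Ivan   
George | HR         | NULL   
Dave   | HR         | Eli    
Jack   | NULL       | Dave   
Leo    | Product    | Ivan   
Xander | NULL       | Eli    
Olivia | Product    | NULL   


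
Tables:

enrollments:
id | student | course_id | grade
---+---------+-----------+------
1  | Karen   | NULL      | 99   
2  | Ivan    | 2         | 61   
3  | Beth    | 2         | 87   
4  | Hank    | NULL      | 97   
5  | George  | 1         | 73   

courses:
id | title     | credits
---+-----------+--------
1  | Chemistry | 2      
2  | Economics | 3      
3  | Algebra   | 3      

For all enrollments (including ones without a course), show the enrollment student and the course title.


LEFT JOIN keeps every row from enrollments (the left table); where course_id has no match in courses, the course columns become NULL. Walk through each enrollment:
  - enrollment 1 (Karen): course_id=NULL, no match -> kept with NULL
  - enrollment 2 (Ivan): course_id=2 -> matches Economics
  - enrollment 3 (Beth): course_id=2 -> matches Economics
  - enrollment 4 (Hank): course_id=NULL, no match -> kept with NULL
  - enrollment 5 (George): course_id=1 -> matches Chemistry
All 5 rows appear; 2 have NULL course.

SQL:
SELECT a.student, b.title AS course
FROM enrollments a
LEFT JOIN courses b ON a.course_id = b.id

Result:
student | course   
--------+----------
Karen   | NULL     
Ivan    | Economics
Beth    | Economics
Hank    | NULL     
George  | Chemistry


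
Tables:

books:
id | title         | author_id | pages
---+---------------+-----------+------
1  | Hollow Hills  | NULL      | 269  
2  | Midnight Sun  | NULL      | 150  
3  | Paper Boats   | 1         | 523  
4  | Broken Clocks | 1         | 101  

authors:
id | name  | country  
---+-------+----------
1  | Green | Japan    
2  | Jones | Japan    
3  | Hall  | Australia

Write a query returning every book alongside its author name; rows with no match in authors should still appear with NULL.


LEFT JOIN keeps every row from books (the left table); where author_id has no match in authors, the author columns become NULL. Walk through each book:
  - book 1 (Hollow Hills): author_id=NULL, no match -> kept with NULL
  - book 2 (Midnight Sun): author_id=NULL, no match -> kept with NULL
  - book 3 (Paper Boats): author_id=1 -> matches Green
  - book 4 (Broken Clocks): author_id=1 -> matches Green
All 4 rows appear; 2 have NULL author.

SQL:
SELECT a.title, b.name AS author
FROM books a
LEFT JOIN authors b ON a.author_id = b.id

Result:
title         | author
--------------+-------
Hollow Hills  | NULL  
Midnight Sun  | NULL  
Paper Boats   | Green 
Broken Clocks | Green 


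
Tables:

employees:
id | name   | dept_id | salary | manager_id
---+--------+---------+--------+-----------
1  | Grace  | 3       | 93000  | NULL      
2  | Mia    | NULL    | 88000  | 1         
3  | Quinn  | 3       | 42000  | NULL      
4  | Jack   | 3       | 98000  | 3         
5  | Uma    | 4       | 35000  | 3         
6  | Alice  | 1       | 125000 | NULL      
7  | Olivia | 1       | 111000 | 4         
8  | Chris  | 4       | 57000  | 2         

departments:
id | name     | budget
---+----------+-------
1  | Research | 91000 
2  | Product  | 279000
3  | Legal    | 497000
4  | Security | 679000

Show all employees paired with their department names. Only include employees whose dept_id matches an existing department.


INNER JOIN keeps only employees rows whose dept_id matches an id in departments. Walk through each employee:
  - employee 1 (Grace): dept_id=3 -> matches Legal
  - employee 2 (Mia): dept_id=NULL, no match -> dropped
  - employee 3 (Quinn): dept_id=3 -> matches Legal
  - employee 4 (Jack): dept_id=3 -> matches Legal
  - employee 5 (Uma): dept_id=4 -> matches Security
  - employee 6 (Alice): dept_id=1 -> matches Research
  - employee 7 (Olivia): dept_id=1 -> matches Research
  - employee 8 (Chris): dept_id=4 -> matches Security
So 1 of 8 rows is dropped.

SQL:
SELECT a.name, b.name AS department
FROM employees a
INNER JOIN departments b ON a.dept_id = b.id

Result:
name   | department
-------+-----------
Grace  | Legal     
Quinn  | Legal     
Jack   | Legal     
Uma    | Security  
Alice  | Research  
Olivia | Research  
Chris  | Security  


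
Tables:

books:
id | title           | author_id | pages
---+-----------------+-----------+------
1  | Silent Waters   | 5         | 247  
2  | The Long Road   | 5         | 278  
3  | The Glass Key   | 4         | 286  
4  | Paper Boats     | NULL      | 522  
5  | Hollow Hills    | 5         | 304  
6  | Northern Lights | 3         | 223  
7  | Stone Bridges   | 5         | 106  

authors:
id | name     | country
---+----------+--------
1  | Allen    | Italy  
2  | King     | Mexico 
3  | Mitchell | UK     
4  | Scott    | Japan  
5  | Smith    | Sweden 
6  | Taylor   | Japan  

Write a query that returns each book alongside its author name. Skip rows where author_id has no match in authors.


INNER JOIN keeps only books rows whose author_id matches an id in authors. Walk through each book:
  - book 1 (Silent Waters): author_id=5 -> matches Smith
  - book 2 (The Long Road): author_id=5 -> matches Smith
  - book 3 (The Glass Key): author_id=4 -> matches Scott
  - book 4 (Paper Boats): author_id=NULL, no match -> dropped
  - book 5 (Hollow Hills): author_id=5 -> matches Smith
  - book 6 (Northern Lights): author_id=3 -> matches Mitchell
  - book 7 (Stone Bridges): author_id=5 -> matches Smith
So 1 of 7 rows is dropped.

SQL:
SELECT a.title, b.name AS author
FROM books a
INNER JOIN authors b ON a.author_id = b.id

Result:
title           | author  
----------------+---------
Silent Waters   | Smith   
The Long Road   | Smith   
The Glass Key   | Scott   
Hollow Hills    | Smith   
Northern Lights | Mitchell
Stone Bridges   | Smith   


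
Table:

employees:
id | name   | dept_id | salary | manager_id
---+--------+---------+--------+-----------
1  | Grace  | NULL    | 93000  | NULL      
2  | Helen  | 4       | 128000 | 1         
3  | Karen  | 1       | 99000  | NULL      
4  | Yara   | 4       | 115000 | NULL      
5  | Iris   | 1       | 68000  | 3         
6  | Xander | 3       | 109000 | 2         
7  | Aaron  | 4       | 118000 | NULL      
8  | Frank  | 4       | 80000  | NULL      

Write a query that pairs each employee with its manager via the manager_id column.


This is a self-join: employees is joined to a second copy of itself, matching each row's manager_id to another row's id. Use LEFT JOIN so rows with manager_id=NULL are kept.
  - employee 1 (Grace): manager_id=NULL -> NULL
  - employee 2 (Helen): manager_id=1 -> Grace
  - employee 3 (Karen): manager_id=NULL -> NULL
  - employee 4 (Yara): manager_id=NULL -> NULL
  - employee 5 (Iris): manager_id=3 -> Karen
  - employee 6 (Xander): manager_id=2 -> Helen
  - employee 7 (Aaron): manager_id=NULL -> NULL
  - employee 8 (Frank): manager_id=NULL -> NULL

SQL:
SELECT a.name AS item, b.name AS manager
FROM employees a
LEFT JOIN employees b ON a.manager_id = b.id

Result:
item   | manager
-------+--------
Grace  | NULL   
Helen  | Grace  
Karen  | NULL   
Yara   | NULL   
Iris   | Karen  
Xander | Helen  
Aaron  | NULL   
Frank  | NULL   


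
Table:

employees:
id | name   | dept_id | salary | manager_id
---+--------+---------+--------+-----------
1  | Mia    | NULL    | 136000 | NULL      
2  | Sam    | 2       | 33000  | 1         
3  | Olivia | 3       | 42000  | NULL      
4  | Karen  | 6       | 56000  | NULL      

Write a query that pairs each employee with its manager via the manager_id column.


This is a self-join: employees is joined to a second copy of itself, matching each row's manager_id to another row's id. Use LEFT JOIN so rows with manager_id=NULL are kept.
  - employee 1 (Mia): manager_id=NULL -> NULL
  - employee 2 (Sam): manager_id=1 -> Mia
  - employee 3 (Olivia): manager_id=NULL -> NULL
  - employee 4 (Karen): manager_id=NULL -> NULL

SQL:
SELECT a.name AS item, b.name AS manager
FROM employees a
LEFT JOIN employees b ON a.manager_id = b.id

Result:
item   | manager
-------+--------
Mia    | NULL   
Sam    | Mia    
Olivia | NULL   
Karen  | NULL   


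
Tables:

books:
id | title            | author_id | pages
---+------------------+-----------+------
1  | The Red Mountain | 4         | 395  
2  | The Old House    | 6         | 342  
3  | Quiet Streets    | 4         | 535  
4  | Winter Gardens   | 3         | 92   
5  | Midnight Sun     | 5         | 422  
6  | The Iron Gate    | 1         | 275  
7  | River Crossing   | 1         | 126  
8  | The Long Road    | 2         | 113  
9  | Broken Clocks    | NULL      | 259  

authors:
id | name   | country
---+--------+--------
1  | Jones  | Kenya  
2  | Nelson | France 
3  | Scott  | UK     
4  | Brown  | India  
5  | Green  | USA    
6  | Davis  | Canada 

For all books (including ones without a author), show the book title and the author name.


LEFT JOIN keeps every row from books (the left table); where author_id has no match in authors, the author columns become NULL. Walk through each book:
  - book 1 (The Red Mountain): author_id=4 -> matches Brown
  - book 2 (The Old House): author_id=6 -> matches Davis
  - book 3 (Quiet Streets): author_id=4 -> matches Brown
  - book 4 (Winter Gardens): author_id=3 -> matches Scott
  - book 5 (Midnight Sun): author_id=5 -> matches Green
  - book 6 (The Iron Gate): author_id=1 -> matches Jones
  - book 7 (River Crossing): author_id=1 -> matches Jones
  - book 8 (The Long Road): author_id=2 -> matches Nelson
  - book 9 (Broken Clocks): author_id=NULL, no match -> kept with NULL
All 9 rows appear; 1 has NULL author.

SQL:
SELECT a.title, b.name AS author
FROM books a
LEFT JOIN authors b ON a.author_id = b.id

Result:
title            | author
-----------------+-------
The Red Mountain | Brown 
The Old House    | Davis 
Quiet Streets    | Brown 
Winter Gardens   | Scott 
Midnight Sun     | Green 
The Iron Gate    | Jones 
River Crossing   | Jones 
The Long Road    | Nelson
Broken Clocks    | NULL  


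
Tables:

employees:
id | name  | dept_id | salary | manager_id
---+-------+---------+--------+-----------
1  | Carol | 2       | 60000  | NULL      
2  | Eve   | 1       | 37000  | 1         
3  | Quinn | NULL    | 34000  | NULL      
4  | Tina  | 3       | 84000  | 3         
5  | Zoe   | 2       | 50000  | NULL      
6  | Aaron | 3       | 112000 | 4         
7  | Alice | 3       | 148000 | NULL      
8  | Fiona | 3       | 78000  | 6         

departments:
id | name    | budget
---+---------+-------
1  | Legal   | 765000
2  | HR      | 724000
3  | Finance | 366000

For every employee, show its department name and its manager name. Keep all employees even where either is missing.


Two LEFT JOINs from the same base table employees: one to departments via dept_id, one to employees itself via manager_id. Both are LEFT so every employee is preserved.
Match against departments:
  - employee 1 (Carol): dept_id=2 -> matches HR
  - employee 2 (Eve): dept_id=1 -> matches Legal
  - employee 3 (Quinn): dept_id=NULL, no match -> kept with NULL
  - employee 4 (Tina): dept_id=3 -> matches Finance
  - employee 5 (Zoe): dept_id=2 -> matches HR
  - employee 6 (Aaron): dept_id=3 -> matches Finance
  - employee 7 (Alice): dept_id=3 -> matches Finance
  - employee 8 (Fiona): dept_id=3 -> matches Finance
Match against employees (self):
  - employee 1 (Carol): manager_id=NULL -> NULL
  - employee 2 (Eve): manager_id=1 -> Carol
  - employee 3 (Quinn): manager_id=NULL -> NULL
  - employee 4 (Tina): manager_id=3 -> Quinn
  - employee 5 (Zoe): manager_id=NULL -> NULL
  - employee 6 (Aaron): manager_id=4 -> Tina
  - employee 7 (Alice): manager_id=NULL -> NULL
  - employee 8 (Fiona): manager_id=6 -> Aaron

SQL:
SELECT a.name, b.name AS department, c.name AS manager
FROM employees a
LEFT JOIN departments b ON a.dept_id = b.id
LEFT JOIN employees c ON a.manager_id = c.id

Result:
name  | department | manager
------+------------+--------
Carol | HR         | NULL   
Eve   | Legal      | Carol  
Quinn | NULL       | NULL   
Tina  | Finance    | Quinn  
Zoe   | HR         | NULL   
Aaron | Finance    | Tina   
Alice | Finance    | NULL   
Fiona | Finance    | Aaron  


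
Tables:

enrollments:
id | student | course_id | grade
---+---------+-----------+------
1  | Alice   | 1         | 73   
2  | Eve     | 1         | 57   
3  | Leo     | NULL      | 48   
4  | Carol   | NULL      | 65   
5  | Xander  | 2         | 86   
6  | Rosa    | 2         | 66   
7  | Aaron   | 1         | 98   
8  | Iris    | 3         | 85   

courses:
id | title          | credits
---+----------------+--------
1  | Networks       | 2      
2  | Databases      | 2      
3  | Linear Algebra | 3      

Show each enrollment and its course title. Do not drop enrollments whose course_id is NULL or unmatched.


LEFT JOIN keeps every row from enrollments (the left table); where course_id has no match in courses, the course columns become NULL. Walk through each enrollment:
  - enrollment 1 (Alice): course_id=1 -> matches Networks
  - enrollment 2 (Eve): course_id=1 -> matches Networks
  - enrollment 3 (Leo): course_id=NULL, no match -> kept with NULL
  - enrollment 4 (Carol): course_id=NULL, no match -> kept with NULL
  - enrollment 5 (Xander): course_id=2 -> matches Databases
  - enrollment 6 (Rosa): course_id=2 -> matches Databases
  - enrollment 7 (Aaron): course_id=1 -> matches Networks
  - enrollment 8 (Iris): course_id=3 -> matches Linear Algebra
All 8 rows appear; 2 have NULL course.

SQL:
SELECT a.student, b.title AS course
FROM enrollments a
LEFT JOIN courses b ON a.course_id = b.id

Result:
student | course        
--------+---------------
Alice   | Networks      
Eve     | Networks      
Leo     | NULL          
Carol   | NULL          
Xander  | Databases     
Rosa    | Databases     
Aaron   | Networks      
Iris    | Linear Algebra


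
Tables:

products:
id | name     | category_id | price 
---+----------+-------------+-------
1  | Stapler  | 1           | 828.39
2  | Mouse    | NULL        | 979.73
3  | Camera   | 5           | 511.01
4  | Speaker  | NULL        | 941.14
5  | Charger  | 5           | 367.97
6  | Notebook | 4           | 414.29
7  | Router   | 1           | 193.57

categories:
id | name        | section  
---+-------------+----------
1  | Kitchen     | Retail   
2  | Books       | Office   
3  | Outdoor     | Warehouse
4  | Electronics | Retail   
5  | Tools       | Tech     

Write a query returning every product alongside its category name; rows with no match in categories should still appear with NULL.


LEFT JOIN keeps every row from products (the left table); where category_id has no match in categories, the category columns become NULL. Walk through each product:
  - product 1 (Stapler): category_id=1 -> matches Kitchen
  - product 2 (Mouse): category_id=NULL, no match -> kept with NULL
  - product 3 (Camera): category_id=5 -> matches Tools
  - product 4 (Speaker): category_id=NULL, no match -> kept with NULL
  - product 5 (Charger): category_id=5 -> matches Tools
  - product 6 (Notebook): category_id=4 -> matches Electronics
  - product 7 (Router): category_id=1 -> matches Kitchen
All 7 rows appear; 2 have NULL category.

SQL:
SELECT a.name, b.name AS category
FROM products a
LEFT JOIN categories b ON a.category_id = b.id

Result:
name     | category   
---------+------------
Stapler  | Kitchen    
Mouse    | NULL       
Camera   | Tools      
Speaker  | NULL       
Charger  | Tools      
Notebook | Electronics
Router   | Kitchen    


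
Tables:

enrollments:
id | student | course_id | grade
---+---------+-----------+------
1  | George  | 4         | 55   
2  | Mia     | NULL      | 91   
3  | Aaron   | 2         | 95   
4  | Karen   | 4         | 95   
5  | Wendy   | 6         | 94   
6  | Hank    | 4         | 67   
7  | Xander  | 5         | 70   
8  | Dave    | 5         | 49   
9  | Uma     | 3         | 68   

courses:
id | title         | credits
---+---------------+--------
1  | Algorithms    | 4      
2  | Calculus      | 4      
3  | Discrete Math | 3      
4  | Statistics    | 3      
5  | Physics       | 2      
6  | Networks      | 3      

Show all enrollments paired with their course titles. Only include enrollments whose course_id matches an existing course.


INNER JOIN keeps only enrollments rows whose course_id matches an id in courses. Walk through each enrollment:
  - enrollment 1 (George): course_id=4 -> matches Statistics
  - enrollment 2 (Mia): course_id=NULL, no match -> dropped
  - enrollment 3 (Aaron): course_id=2 -> matches Calculus
  - enrollment 4 (Karen): course_id=4 -> matches Statistics
  - enrollment 5 (Wendy): course_id=6 -> matches Networks
  - enrollment 6 (Hank): course_id=4 -> matches Statistics
  - enrollment 7 (Xander): course_id=5 -> matches Physics
  - enrollment 8 (Dave): course_id=5 -> matches Physics
  - enrollment 9 (Uma): course_id=3 -> matches Discrete Math
So 1 of 9 rows is dropped.

SQL:
SELECT a.student, b.title AS course
FROM enrollments a
INNER JOIN courses b ON a.course_id = b.id

Result:
student | course       
--------+--------------
George  | Statistics   
Aaron   | Calculus     
Karen   | Statistics   
Wendy   | Networks     
Hank    | Statistics   
Xander  | Physics      
Dave    | Physics      
Uma     | Discrete Math


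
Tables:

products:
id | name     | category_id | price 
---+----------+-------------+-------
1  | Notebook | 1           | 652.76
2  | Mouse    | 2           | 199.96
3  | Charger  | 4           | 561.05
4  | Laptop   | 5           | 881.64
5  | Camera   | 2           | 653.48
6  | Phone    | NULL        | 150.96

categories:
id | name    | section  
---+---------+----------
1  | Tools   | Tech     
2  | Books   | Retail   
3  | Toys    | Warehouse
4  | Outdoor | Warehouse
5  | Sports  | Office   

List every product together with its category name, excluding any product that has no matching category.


INNER JOIN keeps only products rows whose category_id matches an id in categories. Walk through each product:
  - product 1 (Notebook): category_id=1 -> matches Tools
  - product 2 (Mouse): category_id=2 -> matches Books
  - product 3 (Charger): category_id=4 -> matches Outdoor
  - product 4 (Laptop): category_id=5 -> matches Sports
  - product 5 (Camera): category_id=2 -> matches Books
  - product 6 (Phone): category_id=NULL, no match -> dropped
So 1 of 6 rows is dropped.

SQL:
SELECT a.name, b.name AS category
FROM products a
INNER JOIN categories b ON a.category_id = b.id

Result:
name     | category
---------+---------
Notebook | Tools   
Mouse    | Books   
Charger  | Outdoor 
Laptop   | Sports  
Camera   | Books   


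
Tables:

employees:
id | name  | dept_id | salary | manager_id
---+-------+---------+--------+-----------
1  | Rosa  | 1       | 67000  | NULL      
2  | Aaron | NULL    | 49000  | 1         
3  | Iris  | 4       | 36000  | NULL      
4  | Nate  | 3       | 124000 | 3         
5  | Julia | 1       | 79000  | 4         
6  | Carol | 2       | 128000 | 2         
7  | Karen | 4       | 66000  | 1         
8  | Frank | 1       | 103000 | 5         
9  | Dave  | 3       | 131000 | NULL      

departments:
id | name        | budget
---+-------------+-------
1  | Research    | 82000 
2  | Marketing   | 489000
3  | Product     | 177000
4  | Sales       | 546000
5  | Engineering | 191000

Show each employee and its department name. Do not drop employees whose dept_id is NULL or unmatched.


LEFT JOIN keeps every row from employees (the left table); where dept_id has no match in departments, the department columns become NULL. Walk through each employee:
  - employee 1 (Rosa): dept_id=1 -> matches Research
  - employee 2 (Aaron): dept_id=NULL, no match -> kept with NULL
  - employee 3 (Iris): dept_id=4 -> matches Sales
  - employee 4 (Nate): dept_id=3 -> matches Product
  - employee 5 (Julia): dept_id=1 -> matches Research
  - employee 6 (Carol): dept_id=2 -> matches Marketing
  - employee 7 (Karen): dept_id=4 -> matches Sales
  - employee 8 (Frank): dept_id=1 -> matches Research
  - employee 9 (Dave): dept_id=3 -> matches Product
All 9 rows appear; 1 has NULL department.

SQL:
SELECT a.name, b.name AS department
FROM employees a
LEFT JOIN departments b ON a.dept_id = b.id

Result:
name  | department
------+-----------
Rosa  | Research  
Aaron | NULL      
Iris  | Sales     
Nate  | Product   
Julia | Research  
Carol | Marketing 
Karen | Sales     
Frank | Research  
Dave  | Product   


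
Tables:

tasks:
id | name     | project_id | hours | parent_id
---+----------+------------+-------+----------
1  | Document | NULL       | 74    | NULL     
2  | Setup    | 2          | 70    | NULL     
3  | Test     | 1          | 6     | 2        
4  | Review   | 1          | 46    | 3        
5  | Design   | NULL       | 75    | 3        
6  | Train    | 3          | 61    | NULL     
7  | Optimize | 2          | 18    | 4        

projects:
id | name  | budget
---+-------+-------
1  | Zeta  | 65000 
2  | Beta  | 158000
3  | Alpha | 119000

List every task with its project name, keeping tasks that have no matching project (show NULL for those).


LEFT JOIN keeps every row from tasks (the left table); where project_id has no match in projects, the project columns become NULL. Walk through each task:
  - task 1 (Document): project_id=NULL, no match -> kept with NULL
  - task 2 (Setup): project_id=2 -> matches Beta
  - task 3 (Test): project_id=1 -> matches Zeta
  - task 4 (Review): project_id=1 -> matches Zeta
  - task 5 (Design): project_id=NULL, no match -> kept with NULL
  - task 6 (Train): project_id=3 -> matches Alpha
  - task 7 (Optimize): project_id=2 -> matches Beta
All 7 rows appear; 2 have NULL project.

SQL:
SELECT a.name, b.name AS project
FROM tasks a
LEFT JOIN projects b ON a.project_id = b.id

Result:
name     | project
---------+--------
Document | NULL   
Setup    | Beta   
Test     | Zeta   
Review   | Zeta   
Design   | NULL   
Train    | Alpha  
Optimize | Beta   


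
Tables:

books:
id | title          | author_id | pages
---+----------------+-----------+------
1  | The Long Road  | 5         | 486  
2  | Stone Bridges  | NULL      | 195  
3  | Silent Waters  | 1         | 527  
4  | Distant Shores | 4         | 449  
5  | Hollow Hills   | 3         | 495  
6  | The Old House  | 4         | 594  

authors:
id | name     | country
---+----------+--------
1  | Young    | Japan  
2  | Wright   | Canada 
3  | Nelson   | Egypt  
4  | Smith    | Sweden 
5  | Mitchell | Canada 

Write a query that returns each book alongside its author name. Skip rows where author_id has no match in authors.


INNER JOIN keeps only books rows whose author_id matches an id in authors. Walk through each book:
  - book 1 (The Long Road): author_id=5 -> matches Mitchell
  - book 2 (Stone Bridges): author_id=NULL, no match -> dropped
  - book 3 (Silent Waters): author_id=1 -> matches Young
  - book 4 (Distant Shores): author_id=4 -> matches Smith
  - book 5 (Hollow Hills): author_id=3 -> matches Nelson
  - book 6 (The Old House): author_id=4 -> matches Smith
So 1 of 6 rows is dropped.

SQL:
SELECT a.title, b.name AS author
FROM books a
INNER JOIN authors b ON a.author_id = b.id

Result:
title          | author  
---------------+---------
The Long Road  | Mitchell
Silent Waters  | Young   
Distant Shores | Smith   
Hollow Hills   | Nelson  
The Old House  | Smith   


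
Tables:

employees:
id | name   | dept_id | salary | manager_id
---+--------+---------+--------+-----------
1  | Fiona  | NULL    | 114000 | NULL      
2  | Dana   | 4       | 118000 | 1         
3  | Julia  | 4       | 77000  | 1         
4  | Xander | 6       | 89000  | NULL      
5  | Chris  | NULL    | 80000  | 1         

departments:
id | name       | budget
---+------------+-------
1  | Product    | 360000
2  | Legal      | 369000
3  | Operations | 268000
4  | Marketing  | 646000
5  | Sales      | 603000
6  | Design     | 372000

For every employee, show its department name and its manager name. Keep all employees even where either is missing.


Two LEFT JOINs from the same base table employees: one to departments via dept_id, one to employees itself via manager_id. Both are LEFT so every employee is preserved.
Match against departments:
  - employee 1 (Fiona): dept_id=NULL, no match -> kept with NULL
  - employee 2 (Dana): dept_id=4 -> matches Marketing
  - employee 3 (Julia): dept_id=4 -> matches Marketing
  - employee 4 (Xander): dept_id=6 -> matches Design
  - employee 5 (Chris): dept_id=NULL, no match -> kept with NULL
Match against employees (self):
  - employee 1 (Fiona): manager_id=NULL -> NULL
  - employee 2 (Dana): manager_id=1 -> Fiona
  - employee 3 (Julia): manager_id=1 -> Fiona
  - employee 4 (Xander): manager_id=NULL -> NULL
  - employee 5 (Chris): manager_id=1 -> Fiona

SQL:
SELECT a.name, b.name AS department, c.name AS manager
FROM employees a
LEFT JOIN departments b ON a.dept_id = b.id
LEFT JOIN employees c ON a.manager_id = c.id

Result:
name   | department | manager
-------+------------+--------
Fiona  | NULL       | NULL   
Dana   | Marketing  | Fiona  
Julia  | Marketing  | Fiona  
Xander | Design     | NULL   
Chris  | NULL       | Fiona  


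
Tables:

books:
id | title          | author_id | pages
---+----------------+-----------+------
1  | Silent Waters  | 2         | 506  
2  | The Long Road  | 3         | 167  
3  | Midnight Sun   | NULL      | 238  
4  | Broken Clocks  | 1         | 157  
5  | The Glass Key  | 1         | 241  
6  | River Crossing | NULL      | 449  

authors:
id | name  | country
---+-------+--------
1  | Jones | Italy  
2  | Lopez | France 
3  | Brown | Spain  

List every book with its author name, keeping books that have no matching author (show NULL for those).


LEFT JOIN keeps every row from books (the left table); where author_id has no match in authors, the author columns become NULL. Walk through each book:
  - book 1 (Silent Waters): author_id=2 -> matches Lopez
  - book 2 (The Long Road): author_id=3 -> matches Brown
  - book 3 (Midnight Sun): author_id=NULL, no match -> kept with NULL
  - book 4 (Broken Clocks): author_id=1 -> matches Jones
  - book 5 (The Glass Key): author_id=1 -> matches Jones
  - book 6 (River Crossing): author_id=NULL, no match -> kept with NULL
All 6 rows appear; 2 have NULL author.

SQL:
SELECT a.title, b.name AS author
FROM books a
LEFT JOIN authors b ON a.author_id = b.id

Result:
title          | author
---------------+-------
Silent Waters  | Lopez 
The Long Road  | Brown 
Midnight Sun   | NULL  
Broken Clocks  | Jones 
The Glass Key  | Jones 
River Crossing | NULL  


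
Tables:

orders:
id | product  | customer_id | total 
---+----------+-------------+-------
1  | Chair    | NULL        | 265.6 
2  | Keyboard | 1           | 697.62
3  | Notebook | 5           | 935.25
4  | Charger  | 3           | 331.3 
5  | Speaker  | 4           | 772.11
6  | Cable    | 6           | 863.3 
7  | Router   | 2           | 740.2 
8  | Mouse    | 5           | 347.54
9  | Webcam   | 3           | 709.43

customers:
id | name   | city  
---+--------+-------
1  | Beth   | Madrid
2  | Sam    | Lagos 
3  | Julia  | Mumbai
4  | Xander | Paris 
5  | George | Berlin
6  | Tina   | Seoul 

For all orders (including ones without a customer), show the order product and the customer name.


LEFT JOIN keeps every row from orders (the left table); where customer_id has no match in customers, the customer columns become NULL. Walk through each order:
  - order 1 (Chair): customer_id=NULL, no match -> kept with NULL
  - order 2 (Keyboard): customer_id=1 -> matches Beth
  - order 3 (Notebook): customer_id=5 -> matches George
  - order 4 (Charger): customer_id=3 -> matches Julia
  - order 5 (Speaker): customer_id=4 -> matches Xander
  - order 6 (Cable): customer_id=6 -> matches Tina
  - order 7 (Router): customer_id=2 -> matches Sam
  - order 8 (Mouse): customer_id=5 -> matches George
  - order 9 (Webcam): customer_id=3 -> matches Julia
All 9 rows appear; 1 has NULL customer.

SQL:
SELECT a.product, b.name AS customer
FROM orders a
LEFT JOIN customers b ON a.customer_id = b.id

Result:
product  | customer
---------+---------
Chair    | NULL    
Keyboard | Beth    
Notebook | George  
Charger  | Julia   
Speaker  | Xander  
Cable    | Tina    
Router   | Sam     
Mouse    | George  
Webcam   | Julia   


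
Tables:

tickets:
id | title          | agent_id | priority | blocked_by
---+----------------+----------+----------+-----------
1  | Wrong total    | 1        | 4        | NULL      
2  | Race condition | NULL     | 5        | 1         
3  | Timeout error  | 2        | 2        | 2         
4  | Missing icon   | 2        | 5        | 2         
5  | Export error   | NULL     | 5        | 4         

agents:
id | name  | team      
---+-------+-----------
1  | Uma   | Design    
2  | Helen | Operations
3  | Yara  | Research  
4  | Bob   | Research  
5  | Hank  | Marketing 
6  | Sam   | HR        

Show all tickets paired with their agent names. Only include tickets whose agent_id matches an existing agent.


INNER JOIN keeps only tickets rows whose agent_id matches an id in agents. Walk through each ticket:
  - ticket 1 (Wrong total): agent_id=1 -> matches Uma
  - ticket 2 (Race condition): agent_id=NULL, no match -> dropped
  - ticket 3 (Timeout error): agent_id=2 -> matches Helen
  - ticket 4 (Missing icon): agent_id=2 -> matches Helen
  - ticket 5 (Export error): agent_id=NULL, no match -> dropped
So 2 of 5 rows are dropped.

SQL:
SELECT a.title, b.name AS agent
FROM tickets a
INNER JOIN agents b ON a.agent_id = b.id

Result:
title         | agent
--------------+------
Wrong total   | Uma  
Timeout error | Helen
Missing icon  | Helen


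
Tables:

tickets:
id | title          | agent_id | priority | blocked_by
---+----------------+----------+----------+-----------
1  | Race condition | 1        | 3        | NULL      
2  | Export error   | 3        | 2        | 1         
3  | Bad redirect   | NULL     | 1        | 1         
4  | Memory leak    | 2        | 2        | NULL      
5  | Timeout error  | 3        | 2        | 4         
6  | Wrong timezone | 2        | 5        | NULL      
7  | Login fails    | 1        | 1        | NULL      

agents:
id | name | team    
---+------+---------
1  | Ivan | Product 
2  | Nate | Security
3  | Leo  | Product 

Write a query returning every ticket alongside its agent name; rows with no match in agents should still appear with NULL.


LEFT JOIN keeps every row from tickets (the left table); where agent_id has no match in agents, the agent columns become NULL. Walk through each ticket:
  - ticket 1 (Race condition): agent_id=1 -> matches Ivan
  - ticket 2 (Export error): agent_id=3 -> matches Leo
  - ticket 3 (Bad redirect): agent_id=NULL, no match -> kept with NULL
  - ticket 4 (Memory leak): agent_id=2 -> matches Nate
  - ticket 5 (Timeout error): agent_id=3 -> matches Leo
  - ticket 6 (Wrong timezone): agent_id=2 -> matches Nate
  - ticket 7 (Login fails): agent_id=1 -> matches Ivan
All 7 rows appear; 1 has NULL agent.

SQL:
SELECT a.title, b.name AS agent
FROM tickets a
LEFT JOIN agents b ON a.agent_id = b.id

Result:
title          | agent
---------------+------
Race condition | Ivan 
Export error   | Leo  
Bad redirect   | NULL 
Memory leak    | Nate 
Timeout error  | Leo  
Wrong timezone | Nate 
Login fails    | Ivan 


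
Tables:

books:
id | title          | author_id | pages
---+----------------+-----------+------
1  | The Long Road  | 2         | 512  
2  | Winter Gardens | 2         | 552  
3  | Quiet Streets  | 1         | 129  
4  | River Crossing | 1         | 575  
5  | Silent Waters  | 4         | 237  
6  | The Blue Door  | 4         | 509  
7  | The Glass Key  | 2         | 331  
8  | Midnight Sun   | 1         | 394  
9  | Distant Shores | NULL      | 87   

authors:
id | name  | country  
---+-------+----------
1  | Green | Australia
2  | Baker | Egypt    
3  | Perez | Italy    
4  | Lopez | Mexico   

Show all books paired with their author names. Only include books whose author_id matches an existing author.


INNER JOIN keeps only books rows whose author_id matches an id in authors. Walk through each book:
  - book 1 (The Long Road): author_id=2 -> matches Baker
  - book 2 (Winter Gardens): author_id=2 -> matches Baker
  - book 3 (Quiet Streets): author_id=1 -> matches Green
  - book 4 (River Crossing): author_id=1 -> matches Green
  - book 5 (Silent Waters): author_id=4 -> matches Lopez
  - book 6 (The Blue Door): author_id=4 -> matches Lopez
  - book 7 (The Glass Key): author_id=2 -> matches Baker
  - book 8 (Midnight Sun): author_id=1 -> matches Green
  - book 9 (Distant Shores): author_id=NULL, no match -> dropped
So 1 of 9 rows is dropped.

SQL:
SELECT a.title, b.name AS author
FROM books a
INNER JOIN authors b ON a.author_id = b.id

Result:
title          | author
---------------+-------
The Long Road  | Baker 
Winter Gardens | Baker 
Quiet Streets  | Green 
River Crossing | Green 
Silent Waters  | Lopez 
The Blue Door  | Lopez 
The Glass Key  | Baker 
Midnight Sun   | Green 


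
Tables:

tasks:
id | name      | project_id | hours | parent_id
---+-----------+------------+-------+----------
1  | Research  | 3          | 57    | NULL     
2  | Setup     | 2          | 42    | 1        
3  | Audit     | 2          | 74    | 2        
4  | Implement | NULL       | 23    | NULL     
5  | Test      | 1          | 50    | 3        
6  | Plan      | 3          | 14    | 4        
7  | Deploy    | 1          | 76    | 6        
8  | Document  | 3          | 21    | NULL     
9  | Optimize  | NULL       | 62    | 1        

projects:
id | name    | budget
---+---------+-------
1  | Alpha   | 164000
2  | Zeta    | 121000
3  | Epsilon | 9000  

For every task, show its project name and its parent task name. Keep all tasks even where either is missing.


Two LEFT JOINs from the same base table tasks: one to projects via project_id, one to tasks itself via parent_id. Both are LEFT so every task is preserved.
Match against projects:
  - task 1 (Research): project_id=3 -> matches Epsilon
  - task 2 (Setup): project_id=2 -> matches Zeta
  - task 3 (Audit): project_id=2 -> matches Zeta
  - task 4 (Implement): project_id=NULL, no match -> kept with NULL
  - task 5 (Test): project_id=1 -> matches Alpha
  - task 6 (Plan): project_id=3 -> matches Epsilon
  - task 7 (Deploy): project_id=1 -> matches Alpha
  - task 8 (Document): project_id=3 -> matches Epsilon
  - task 9 (Optimize): project_id=NULL, no match -> kept with NULL
Match against tasks (self):
  - task 1 (Research): parent_id=NULL -> NULL
  - task 2 (Setup): parent_id=1 -> Research
  - task 3 (Audit): parent_id=2 -> Setup
  - task 4 (Implement): parent_id=NULL -> NULL
  - task 5 (Test): parent_id=3 -> Audit
  - task 6 (Plan): parent_id=4 -> Implement
  - task 7 (Deploy): parent_id=6 -> Plan
  - task 8 (Document): parent_id=NULL -> NULL
  - task 9 (Optimize): parent_id=1 -> Research

SQL:
SELECT a.name, b.name AS project, c.name AS parent
FROM tasks a
LEFT JOIN projects b ON a.project_id = b.id
LEFT JOIN tasks c ON a.parent_id = c.id

Result:
name      | project | parent   
----------+---------+----------
Research  | Epsilon | NULL     
Setup     | Zeta    | Research 
Audit     | Zeta    | Setup    
Implement | NULL    | NULL     
Test      | Alpha   | Audit    
Plan      | Epsilon | Implement
Deploy    | Alpha   | Plan     
Document  | Epsilon | NULL     
Optimize  | NULL    | Research 


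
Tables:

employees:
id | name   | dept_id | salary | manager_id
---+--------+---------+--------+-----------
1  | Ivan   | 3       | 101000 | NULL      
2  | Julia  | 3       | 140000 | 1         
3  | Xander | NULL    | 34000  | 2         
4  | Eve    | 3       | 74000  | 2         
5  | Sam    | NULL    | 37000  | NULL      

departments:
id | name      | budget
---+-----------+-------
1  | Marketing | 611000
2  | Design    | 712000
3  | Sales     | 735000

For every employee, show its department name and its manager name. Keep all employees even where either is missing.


Two LEFT JOINs from the same base table employees: one to departments via dept_id, one to employees itself via manager_id. Both are LEFT so every employee is preserved.
Match against departments:
  - employee 1 (Ivan): dept_id=3 -> matches Sales
  - employee 2 (Julia): dept_id=3 -> matches Sales
  - employee 3 (Xander): dept_id=NULL, no match -> kept with NULL
  - employee 4 (Eve): dept_id=3 -> matches Sales
  - employee 5 (Sam): dept_id=NULL, no match -> kept with NULL
Match against employees (self):
  - employee 1 (Ivan): manager_id=NULL -> NULL
  - employee 2 (Julia): manager_id=1 -> Ivan
  - employee 3 (Xander): manager_id=2 -> Julia
  - employee 4 (Eve): manager_id=2 -> Julia
  - employee 5 (Sam): manager_id=NULL -> NULL

SQL:
SELECT a.name, b.name AS department, c.name AS manager
FROM employees a
LEFT JOIN departments b ON a.dept_id = b.id
LEFT JOIN employees c ON a.manager_id = c.id

Result:
name   | department | manager
-------+------------+--------
Ivan   | Sales      | NULL   
Julia  | Sales      | Ivan   
Xander | NULL       | Julia  
Eve    | Sales      | Julia  
Sam    | NULL       | NULL   
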